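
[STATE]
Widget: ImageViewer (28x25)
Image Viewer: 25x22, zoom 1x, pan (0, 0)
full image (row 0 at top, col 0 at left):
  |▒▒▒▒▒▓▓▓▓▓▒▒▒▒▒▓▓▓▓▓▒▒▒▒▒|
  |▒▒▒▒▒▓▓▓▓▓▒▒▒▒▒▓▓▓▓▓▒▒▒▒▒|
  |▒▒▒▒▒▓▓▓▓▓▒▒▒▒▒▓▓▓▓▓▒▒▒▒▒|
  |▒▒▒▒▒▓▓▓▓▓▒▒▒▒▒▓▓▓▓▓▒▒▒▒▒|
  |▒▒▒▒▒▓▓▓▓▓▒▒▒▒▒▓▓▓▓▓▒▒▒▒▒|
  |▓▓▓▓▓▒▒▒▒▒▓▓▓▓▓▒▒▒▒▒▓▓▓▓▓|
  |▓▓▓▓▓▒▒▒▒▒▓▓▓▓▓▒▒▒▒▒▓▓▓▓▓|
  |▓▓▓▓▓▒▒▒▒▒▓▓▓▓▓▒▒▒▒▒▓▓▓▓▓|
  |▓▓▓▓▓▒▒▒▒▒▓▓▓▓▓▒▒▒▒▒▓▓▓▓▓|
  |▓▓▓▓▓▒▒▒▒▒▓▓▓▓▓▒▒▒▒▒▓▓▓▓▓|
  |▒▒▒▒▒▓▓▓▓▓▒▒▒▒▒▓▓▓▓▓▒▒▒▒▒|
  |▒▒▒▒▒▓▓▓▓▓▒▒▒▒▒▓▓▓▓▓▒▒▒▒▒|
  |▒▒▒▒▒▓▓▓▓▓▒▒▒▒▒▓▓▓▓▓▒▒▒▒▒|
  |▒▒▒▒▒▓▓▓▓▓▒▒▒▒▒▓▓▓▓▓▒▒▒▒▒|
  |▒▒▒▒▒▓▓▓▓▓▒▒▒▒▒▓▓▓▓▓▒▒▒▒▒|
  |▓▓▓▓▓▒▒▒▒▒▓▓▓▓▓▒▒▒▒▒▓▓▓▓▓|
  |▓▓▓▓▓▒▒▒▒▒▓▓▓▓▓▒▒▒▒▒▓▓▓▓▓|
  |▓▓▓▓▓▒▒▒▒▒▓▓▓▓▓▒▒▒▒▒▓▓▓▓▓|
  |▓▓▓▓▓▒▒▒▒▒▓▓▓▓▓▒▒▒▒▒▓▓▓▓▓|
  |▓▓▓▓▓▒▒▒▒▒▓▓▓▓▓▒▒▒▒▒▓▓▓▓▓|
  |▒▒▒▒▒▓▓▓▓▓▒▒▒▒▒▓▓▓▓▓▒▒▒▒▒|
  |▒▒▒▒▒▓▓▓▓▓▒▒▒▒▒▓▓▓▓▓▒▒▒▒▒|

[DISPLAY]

▒▒▒▒▒▓▓▓▓▓▒▒▒▒▒▓▓▓▓▓▒▒▒▒▒   
▒▒▒▒▒▓▓▓▓▓▒▒▒▒▒▓▓▓▓▓▒▒▒▒▒   
▒▒▒▒▒▓▓▓▓▓▒▒▒▒▒▓▓▓▓▓▒▒▒▒▒   
▒▒▒▒▒▓▓▓▓▓▒▒▒▒▒▓▓▓▓▓▒▒▒▒▒   
▒▒▒▒▒▓▓▓▓▓▒▒▒▒▒▓▓▓▓▓▒▒▒▒▒   
▓▓▓▓▓▒▒▒▒▒▓▓▓▓▓▒▒▒▒▒▓▓▓▓▓   
▓▓▓▓▓▒▒▒▒▒▓▓▓▓▓▒▒▒▒▒▓▓▓▓▓   
▓▓▓▓▓▒▒▒▒▒▓▓▓▓▓▒▒▒▒▒▓▓▓▓▓   
▓▓▓▓▓▒▒▒▒▒▓▓▓▓▓▒▒▒▒▒▓▓▓▓▓   
▓▓▓▓▓▒▒▒▒▒▓▓▓▓▓▒▒▒▒▒▓▓▓▓▓   
▒▒▒▒▒▓▓▓▓▓▒▒▒▒▒▓▓▓▓▓▒▒▒▒▒   
▒▒▒▒▒▓▓▓▓▓▒▒▒▒▒▓▓▓▓▓▒▒▒▒▒   
▒▒▒▒▒▓▓▓▓▓▒▒▒▒▒▓▓▓▓▓▒▒▒▒▒   
▒▒▒▒▒▓▓▓▓▓▒▒▒▒▒▓▓▓▓▓▒▒▒▒▒   
▒▒▒▒▒▓▓▓▓▓▒▒▒▒▒▓▓▓▓▓▒▒▒▒▒   
▓▓▓▓▓▒▒▒▒▒▓▓▓▓▓▒▒▒▒▒▓▓▓▓▓   
▓▓▓▓▓▒▒▒▒▒▓▓▓▓▓▒▒▒▒▒▓▓▓▓▓   
▓▓▓▓▓▒▒▒▒▒▓▓▓▓▓▒▒▒▒▒▓▓▓▓▓   
▓▓▓▓▓▒▒▒▒▒▓▓▓▓▓▒▒▒▒▒▓▓▓▓▓   
▓▓▓▓▓▒▒▒▒▒▓▓▓▓▓▒▒▒▒▒▓▓▓▓▓   
▒▒▒▒▒▓▓▓▓▓▒▒▒▒▒▓▓▓▓▓▒▒▒▒▒   
▒▒▒▒▒▓▓▓▓▓▒▒▒▒▒▓▓▓▓▓▒▒▒▒▒   
                            
                            
                            


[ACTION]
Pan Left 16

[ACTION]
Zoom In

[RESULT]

▒▒▒▒▒▒▒▒▒▒▓▓▓▓▓▓▓▓▓▓▒▒▒▒▒▒▒▒
▒▒▒▒▒▒▒▒▒▒▓▓▓▓▓▓▓▓▓▓▒▒▒▒▒▒▒▒
▒▒▒▒▒▒▒▒▒▒▓▓▓▓▓▓▓▓▓▓▒▒▒▒▒▒▒▒
▒▒▒▒▒▒▒▒▒▒▓▓▓▓▓▓▓▓▓▓▒▒▒▒▒▒▒▒
▒▒▒▒▒▒▒▒▒▒▓▓▓▓▓▓▓▓▓▓▒▒▒▒▒▒▒▒
▒▒▒▒▒▒▒▒▒▒▓▓▓▓▓▓▓▓▓▓▒▒▒▒▒▒▒▒
▒▒▒▒▒▒▒▒▒▒▓▓▓▓▓▓▓▓▓▓▒▒▒▒▒▒▒▒
▒▒▒▒▒▒▒▒▒▒▓▓▓▓▓▓▓▓▓▓▒▒▒▒▒▒▒▒
▒▒▒▒▒▒▒▒▒▒▓▓▓▓▓▓▓▓▓▓▒▒▒▒▒▒▒▒
▒▒▒▒▒▒▒▒▒▒▓▓▓▓▓▓▓▓▓▓▒▒▒▒▒▒▒▒
▓▓▓▓▓▓▓▓▓▓▒▒▒▒▒▒▒▒▒▒▓▓▓▓▓▓▓▓
▓▓▓▓▓▓▓▓▓▓▒▒▒▒▒▒▒▒▒▒▓▓▓▓▓▓▓▓
▓▓▓▓▓▓▓▓▓▓▒▒▒▒▒▒▒▒▒▒▓▓▓▓▓▓▓▓
▓▓▓▓▓▓▓▓▓▓▒▒▒▒▒▒▒▒▒▒▓▓▓▓▓▓▓▓
▓▓▓▓▓▓▓▓▓▓▒▒▒▒▒▒▒▒▒▒▓▓▓▓▓▓▓▓
▓▓▓▓▓▓▓▓▓▓▒▒▒▒▒▒▒▒▒▒▓▓▓▓▓▓▓▓
▓▓▓▓▓▓▓▓▓▓▒▒▒▒▒▒▒▒▒▒▓▓▓▓▓▓▓▓
▓▓▓▓▓▓▓▓▓▓▒▒▒▒▒▒▒▒▒▒▓▓▓▓▓▓▓▓
▓▓▓▓▓▓▓▓▓▓▒▒▒▒▒▒▒▒▒▒▓▓▓▓▓▓▓▓
▓▓▓▓▓▓▓▓▓▓▒▒▒▒▒▒▒▒▒▒▓▓▓▓▓▓▓▓
▒▒▒▒▒▒▒▒▒▒▓▓▓▓▓▓▓▓▓▓▒▒▒▒▒▒▒▒
▒▒▒▒▒▒▒▒▒▒▓▓▓▓▓▓▓▓▓▓▒▒▒▒▒▒▒▒
▒▒▒▒▒▒▒▒▒▒▓▓▓▓▓▓▓▓▓▓▒▒▒▒▒▒▒▒
▒▒▒▒▒▒▒▒▒▒▓▓▓▓▓▓▓▓▓▓▒▒▒▒▒▒▒▒
▒▒▒▒▒▒▒▒▒▒▓▓▓▓▓▓▓▓▓▓▒▒▒▒▒▒▒▒


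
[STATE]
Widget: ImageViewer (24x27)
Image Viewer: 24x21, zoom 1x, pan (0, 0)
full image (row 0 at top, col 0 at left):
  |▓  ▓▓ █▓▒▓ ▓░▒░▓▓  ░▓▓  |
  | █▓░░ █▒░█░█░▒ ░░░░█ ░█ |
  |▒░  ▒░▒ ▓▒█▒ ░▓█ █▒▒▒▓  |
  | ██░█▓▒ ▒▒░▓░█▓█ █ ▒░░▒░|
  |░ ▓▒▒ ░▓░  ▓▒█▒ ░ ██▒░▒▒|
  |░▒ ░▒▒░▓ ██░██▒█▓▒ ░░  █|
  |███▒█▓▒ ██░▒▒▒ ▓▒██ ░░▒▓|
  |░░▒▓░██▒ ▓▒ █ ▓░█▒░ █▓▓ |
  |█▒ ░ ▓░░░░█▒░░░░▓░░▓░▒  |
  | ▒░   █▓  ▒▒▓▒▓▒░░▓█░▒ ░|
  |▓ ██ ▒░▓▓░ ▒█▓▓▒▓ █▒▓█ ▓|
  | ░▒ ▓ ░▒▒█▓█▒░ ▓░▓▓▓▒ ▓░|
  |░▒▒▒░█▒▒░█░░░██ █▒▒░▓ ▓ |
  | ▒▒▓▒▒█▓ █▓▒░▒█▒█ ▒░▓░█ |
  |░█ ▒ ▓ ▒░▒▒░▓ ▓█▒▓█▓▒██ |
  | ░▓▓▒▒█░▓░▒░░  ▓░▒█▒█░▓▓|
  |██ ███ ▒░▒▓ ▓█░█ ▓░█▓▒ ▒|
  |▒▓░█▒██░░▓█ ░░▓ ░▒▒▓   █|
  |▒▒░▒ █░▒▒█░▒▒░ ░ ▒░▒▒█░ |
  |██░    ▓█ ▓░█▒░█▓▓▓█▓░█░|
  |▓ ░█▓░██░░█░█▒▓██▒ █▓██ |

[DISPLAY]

▓  ▓▓ █▓▒▓ ▓░▒░▓▓  ░▓▓  
 █▓░░ █▒░█░█░▒ ░░░░█ ░█ 
▒░  ▒░▒ ▓▒█▒ ░▓█ █▒▒▒▓  
 ██░█▓▒ ▒▒░▓░█▓█ █ ▒░░▒░
░ ▓▒▒ ░▓░  ▓▒█▒ ░ ██▒░▒▒
░▒ ░▒▒░▓ ██░██▒█▓▒ ░░  █
███▒█▓▒ ██░▒▒▒ ▓▒██ ░░▒▓
░░▒▓░██▒ ▓▒ █ ▓░█▒░ █▓▓ 
█▒ ░ ▓░░░░█▒░░░░▓░░▓░▒  
 ▒░   █▓  ▒▒▓▒▓▒░░▓█░▒ ░
▓ ██ ▒░▓▓░ ▒█▓▓▒▓ █▒▓█ ▓
 ░▒ ▓ ░▒▒█▓█▒░ ▓░▓▓▓▒ ▓░
░▒▒▒░█▒▒░█░░░██ █▒▒░▓ ▓ 
 ▒▒▓▒▒█▓ █▓▒░▒█▒█ ▒░▓░█ 
░█ ▒ ▓ ▒░▒▒░▓ ▓█▒▓█▓▒██ 
 ░▓▓▒▒█░▓░▒░░  ▓░▒█▒█░▓▓
██ ███ ▒░▒▓ ▓█░█ ▓░█▓▒ ▒
▒▓░█▒██░░▓█ ░░▓ ░▒▒▓   █
▒▒░▒ █░▒▒█░▒▒░ ░ ▒░▒▒█░ 
██░    ▓█ ▓░█▒░█▓▓▓█▓░█░
▓ ░█▓░██░░█░█▒▓██▒ █▓██ 
                        
                        
                        
                        
                        
                        


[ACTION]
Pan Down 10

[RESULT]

▓ ██ ▒░▓▓░ ▒█▓▓▒▓ █▒▓█ ▓
 ░▒ ▓ ░▒▒█▓█▒░ ▓░▓▓▓▒ ▓░
░▒▒▒░█▒▒░█░░░██ █▒▒░▓ ▓ 
 ▒▒▓▒▒█▓ █▓▒░▒█▒█ ▒░▓░█ 
░█ ▒ ▓ ▒░▒▒░▓ ▓█▒▓█▓▒██ 
 ░▓▓▒▒█░▓░▒░░  ▓░▒█▒█░▓▓
██ ███ ▒░▒▓ ▓█░█ ▓░█▓▒ ▒
▒▓░█▒██░░▓█ ░░▓ ░▒▒▓   █
▒▒░▒ █░▒▒█░▒▒░ ░ ▒░▒▒█░ 
██░    ▓█ ▓░█▒░█▓▓▓█▓░█░
▓ ░█▓░██░░█░█▒▓██▒ █▓██ 
                        
                        
                        
                        
                        
                        
                        
                        
                        
                        
                        
                        
                        
                        
                        
                        


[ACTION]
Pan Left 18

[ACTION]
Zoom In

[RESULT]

░░▒▒  ░░▒▒▒▒░░▓▓  ████░░
░░▒▒  ░░▒▒▒▒░░▓▓  ████░░
██████▒▒██▓▓▒▒  ████░░▒▒
██████▒▒██▓▓▒▒  ████░░▒▒
░░░░▒▒▓▓░░████▒▒  ▓▓▒▒  
░░░░▒▒▓▓░░████▒▒  ▓▓▒▒  
██▒▒  ░░  ▓▓░░░░░░░░██▒▒
██▒▒  ░░  ▓▓░░░░░░░░██▒▒
  ▒▒░░      ██▓▓    ▒▒▒▒
  ▒▒░░      ██▓▓    ▒▒▒▒
▓▓  ████  ▒▒░░▓▓▓▓░░  ▒▒
▓▓  ████  ▒▒░░▓▓▓▓░░  ▒▒
  ░░▒▒  ▓▓  ░░▒▒▒▒██▓▓██
  ░░▒▒  ▓▓  ░░▒▒▒▒██▓▓██
░░▒▒▒▒▒▒░░██▒▒▒▒░░██░░░░
░░▒▒▒▒▒▒░░██▒▒▒▒░░██░░░░
  ▒▒▒▒▓▓▒▒▒▒██▓▓  ██▓▓▒▒
  ▒▒▒▒▓▓▒▒▒▒██▓▓  ██▓▓▒▒
░░██  ▒▒  ▓▓  ▒▒░░▒▒▒▒░░
░░██  ▒▒  ▓▓  ▒▒░░▒▒▒▒░░
  ░░▓▓▓▓▒▒▒▒██░░▓▓░░▒▒░░
  ░░▓▓▓▓▒▒▒▒██░░▓▓░░▒▒░░
████  ██████  ▒▒░░▒▒▓▓  
████  ██████  ▒▒░░▒▒▓▓  
▒▒▓▓░░██▒▒████░░░░▓▓██  
▒▒▓▓░░██▒▒████░░░░▓▓██  
▒▒▒▒░░▒▒  ██░░▒▒▒▒██░░▒▒


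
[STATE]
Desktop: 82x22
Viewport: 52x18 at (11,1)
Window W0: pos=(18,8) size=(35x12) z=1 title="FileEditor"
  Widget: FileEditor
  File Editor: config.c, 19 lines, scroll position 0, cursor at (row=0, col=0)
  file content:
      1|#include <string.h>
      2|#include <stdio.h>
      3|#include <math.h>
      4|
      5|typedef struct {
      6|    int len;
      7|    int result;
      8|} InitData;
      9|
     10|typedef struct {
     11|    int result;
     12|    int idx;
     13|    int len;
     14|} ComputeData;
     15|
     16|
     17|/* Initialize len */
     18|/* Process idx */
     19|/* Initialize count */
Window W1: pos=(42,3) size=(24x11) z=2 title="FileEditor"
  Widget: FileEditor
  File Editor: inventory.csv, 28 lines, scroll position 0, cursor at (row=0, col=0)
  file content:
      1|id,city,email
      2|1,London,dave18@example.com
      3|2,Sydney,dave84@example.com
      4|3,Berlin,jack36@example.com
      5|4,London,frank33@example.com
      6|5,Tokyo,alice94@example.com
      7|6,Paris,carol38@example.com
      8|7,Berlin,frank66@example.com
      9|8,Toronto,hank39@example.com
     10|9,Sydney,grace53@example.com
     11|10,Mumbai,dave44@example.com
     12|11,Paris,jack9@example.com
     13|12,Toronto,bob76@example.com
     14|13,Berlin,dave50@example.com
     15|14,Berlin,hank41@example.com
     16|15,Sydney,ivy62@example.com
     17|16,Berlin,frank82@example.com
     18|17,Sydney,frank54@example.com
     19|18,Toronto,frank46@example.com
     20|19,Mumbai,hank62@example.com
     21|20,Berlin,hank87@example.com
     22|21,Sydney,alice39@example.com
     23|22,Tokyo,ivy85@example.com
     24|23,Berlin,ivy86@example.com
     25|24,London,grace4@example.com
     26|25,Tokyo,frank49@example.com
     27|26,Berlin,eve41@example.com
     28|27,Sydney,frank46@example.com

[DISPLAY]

                                                    
                                                    
                               ┏━━━━━━━━━━━━━━━━━━━━
                               ┃ FileEditor         
                               ┠────────────────────
                               ┃█d,city,email       
                               ┃1,London,dave18@exam
       ┏━━━━━━━━━━━━━━━━━━━━━━━┃2,Sydney,dave84@exam
       ┃ FileEditor            ┃3,Berlin,jack36@exam
       ┠───────────────────────┃4,London,frank33@exa
       ┃█include <string.h>    ┃5,Tokyo,alice94@exam
       ┃#include <stdio.h>     ┃6,Paris,carol38@exam
       ┃#include <math.h>      ┗━━━━━━━━━━━━━━━━━━━━
       ┃                                ░┃          
       ┃typedef struct {                ░┃          
       ┃    int len;                    ░┃          
       ┃    int result;                 ░┃          
       ┃} InitData;                     ▼┃          


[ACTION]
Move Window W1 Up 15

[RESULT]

                               ┃ FileEditor         
                               ┠────────────────────
                               ┃█d,city,email       
                               ┃1,London,dave18@exam
                               ┃2,Sydney,dave84@exam
                               ┃3,Berlin,jack36@exam
                               ┃4,London,frank33@exa
       ┏━━━━━━━━━━━━━━━━━━━━━━━┃5,Tokyo,alice94@exam
       ┃ FileEditor            ┃6,Paris,carol38@exam
       ┠───────────────────────┗━━━━━━━━━━━━━━━━━━━━
       ┃█include <string.h>             ▲┃          
       ┃#include <stdio.h>              █┃          
       ┃#include <math.h>               ░┃          
       ┃                                ░┃          
       ┃typedef struct {                ░┃          
       ┃    int len;                    ░┃          
       ┃    int result;                 ░┃          
       ┃} InitData;                     ▼┃          


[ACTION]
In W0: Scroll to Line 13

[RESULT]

                               ┃ FileEditor         
                               ┠────────────────────
                               ┃█d,city,email       
                               ┃1,London,dave18@exam
                               ┃2,Sydney,dave84@exam
                               ┃3,Berlin,jack36@exam
                               ┃4,London,frank33@exa
       ┏━━━━━━━━━━━━━━━━━━━━━━━┃5,Tokyo,alice94@exam
       ┃ FileEditor            ┃6,Paris,carol38@exam
       ┠───────────────────────┗━━━━━━━━━━━━━━━━━━━━
       ┃    int idx;                    ▲┃          
       ┃    int len;                    ░┃          
       ┃} ComputeData;                  ░┃          
       ┃                                ░┃          
       ┃                                ░┃          
       ┃/* Initialize len */            ░┃          
       ┃/* Process idx */               █┃          
       ┃/* Initialize count */          ▼┃          


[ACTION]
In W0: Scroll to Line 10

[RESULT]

                               ┃ FileEditor         
                               ┠────────────────────
                               ┃█d,city,email       
                               ┃1,London,dave18@exam
                               ┃2,Sydney,dave84@exam
                               ┃3,Berlin,jack36@exam
                               ┃4,London,frank33@exa
       ┏━━━━━━━━━━━━━━━━━━━━━━━┃5,Tokyo,alice94@exam
       ┃ FileEditor            ┃6,Paris,carol38@exam
       ┠───────────────────────┗━━━━━━━━━━━━━━━━━━━━
       ┃typedef struct {                ▲┃          
       ┃    int result;                 ░┃          
       ┃    int idx;                    ░┃          
       ┃    int len;                    ░┃          
       ┃} ComputeData;                  ░┃          
       ┃                                █┃          
       ┃                                ░┃          
       ┃/* Initialize len */            ▼┃          


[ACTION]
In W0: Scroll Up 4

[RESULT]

                               ┃ FileEditor         
                               ┠────────────────────
                               ┃█d,city,email       
                               ┃1,London,dave18@exam
                               ┃2,Sydney,dave84@exam
                               ┃3,Berlin,jack36@exam
                               ┃4,London,frank33@exa
       ┏━━━━━━━━━━━━━━━━━━━━━━━┃5,Tokyo,alice94@exam
       ┃ FileEditor            ┃6,Paris,carol38@exam
       ┠───────────────────────┗━━━━━━━━━━━━━━━━━━━━
       ┃    int len;                    ▲┃          
       ┃    int result;                 ░┃          
       ┃} InitData;                     ░┃          
       ┃                                █┃          
       ┃typedef struct {                ░┃          
       ┃    int result;                 ░┃          
       ┃    int idx;                    ░┃          
       ┃    int len;                    ▼┃          


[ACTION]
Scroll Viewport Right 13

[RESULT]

                  ┃ FileEditor           ┃          
                  ┠──────────────────────┨          
                  ┃█d,city,email        ▲┃          
                  ┃1,London,dave18@examp█┃          
                  ┃2,Sydney,dave84@examp░┃          
                  ┃3,Berlin,jack36@examp░┃          
                  ┃4,London,frank33@exam░┃          
━━━━━━━━━━━━━━━━━━┃5,Tokyo,alice94@examp░┃          
Editor            ┃6,Paris,carol38@examp▼┃          
──────────────────┗━━━━━━━━━━━━━━━━━━━━━━┛          
nt len;                    ▲┃                       
nt result;                 ░┃                       
tData;                     ░┃                       
                           █┃                       
ef struct {                ░┃                       
nt result;                 ░┃                       
nt idx;                    ░┃                       
nt len;                    ▼┃                       


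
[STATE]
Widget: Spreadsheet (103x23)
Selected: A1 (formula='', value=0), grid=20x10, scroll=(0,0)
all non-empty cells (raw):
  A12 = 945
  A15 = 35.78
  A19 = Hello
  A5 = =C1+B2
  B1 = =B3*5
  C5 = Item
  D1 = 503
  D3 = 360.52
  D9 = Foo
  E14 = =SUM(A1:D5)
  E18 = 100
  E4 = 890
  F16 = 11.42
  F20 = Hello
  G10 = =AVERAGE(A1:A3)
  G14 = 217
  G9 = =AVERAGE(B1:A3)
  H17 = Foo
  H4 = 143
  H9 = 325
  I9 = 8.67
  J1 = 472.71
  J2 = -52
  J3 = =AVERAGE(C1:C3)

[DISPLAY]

A1:                                                                                                    
       A       B       C       D       E       F       G       H       I       J                       
-------------------------------------------------------------------------------------------------------
  1      [0]       0       0     503       0       0       0       0       0  472.71                   
  2        0       0       0       0       0       0       0       0       0     -52                   
  3        0       0       0  360.52       0       0       0       0       0       0                   
  4        0       0       0       0     890       0       0     143       0       0                   
  5        0       0Item           0       0       0       0       0       0       0                   
  6        0       0       0       0       0       0       0       0       0       0                   
  7        0       0       0       0       0       0       0       0       0       0                   
  8        0       0       0       0       0       0       0       0       0       0                   
  9        0       0       0Foo            0       0       0     325    8.67       0                   
 10        0       0       0       0       0       0       0       0       0       0                   
 11        0       0       0       0       0       0       0       0       0       0                   
 12      945       0       0       0       0       0       0       0       0       0                   
 13        0       0       0       0       0       0       0       0       0       0                   
 14        0       0       0       0  863.52       0     217       0       0       0                   
 15    35.78       0       0       0       0       0       0       0       0       0                   
 16        0       0       0       0       0   11.42       0       0       0       0                   
 17        0       0       0       0       0       0       0Foo            0       0                   
 18        0       0       0       0     100       0       0       0       0       0                   
 19 Hello          0       0       0       0       0       0       0       0       0                   
 20        0       0       0       0       0Hello          0       0       0       0                   


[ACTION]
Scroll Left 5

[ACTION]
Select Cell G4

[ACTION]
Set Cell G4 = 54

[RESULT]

G4: 54                                                                                                 
       A       B       C       D       E       F       G       H       I       J                       
-------------------------------------------------------------------------------------------------------
  1        0       0       0     503       0       0       0       0       0  472.71                   
  2        0       0       0       0       0       0       0       0       0     -52                   
  3        0       0       0  360.52       0       0       0       0       0       0                   
  4        0       0       0       0     890       0    [54]     143       0       0                   
  5        0       0Item           0       0       0       0       0       0       0                   
  6        0       0       0       0       0       0       0       0       0       0                   
  7        0       0       0       0       0       0       0       0       0       0                   
  8        0       0       0       0       0       0       0       0       0       0                   
  9        0       0       0Foo            0       0       0     325    8.67       0                   
 10        0       0       0       0       0       0       0       0       0       0                   
 11        0       0       0       0       0       0       0       0       0       0                   
 12      945       0       0       0       0       0       0       0       0       0                   
 13        0       0       0       0       0       0       0       0       0       0                   
 14        0       0       0       0  863.52       0     217       0       0       0                   
 15    35.78       0       0       0       0       0       0       0       0       0                   
 16        0       0       0       0       0   11.42       0       0       0       0                   
 17        0       0       0       0       0       0       0Foo            0       0                   
 18        0       0       0       0     100       0       0       0       0       0                   
 19 Hello          0       0       0       0       0       0       0       0       0                   
 20        0       0       0       0       0Hello          0       0       0       0                   


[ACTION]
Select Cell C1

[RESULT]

C1:                                                                                                    
       A       B       C       D       E       F       G       H       I       J                       
-------------------------------------------------------------------------------------------------------
  1        0       0     [0]     503       0       0       0       0       0  472.71                   
  2        0       0       0       0       0       0       0       0       0     -52                   
  3        0       0       0  360.52       0       0       0       0       0       0                   
  4        0       0       0       0     890       0      54     143       0       0                   
  5        0       0Item           0       0       0       0       0       0       0                   
  6        0       0       0       0       0       0       0       0       0       0                   
  7        0       0       0       0       0       0       0       0       0       0                   
  8        0       0       0       0       0       0       0       0       0       0                   
  9        0       0       0Foo            0       0       0     325    8.67       0                   
 10        0       0       0       0       0       0       0       0       0       0                   
 11        0       0       0       0       0       0       0       0       0       0                   
 12      945       0       0       0       0       0       0       0       0       0                   
 13        0       0       0       0       0       0       0       0       0       0                   
 14        0       0       0       0  863.52       0     217       0       0       0                   
 15    35.78       0       0       0       0       0       0       0       0       0                   
 16        0       0       0       0       0   11.42       0       0       0       0                   
 17        0       0       0       0       0       0       0Foo            0       0                   
 18        0       0       0       0     100       0       0       0       0       0                   
 19 Hello          0       0       0       0       0       0       0       0       0                   
 20        0       0       0       0       0Hello          0       0       0       0                   


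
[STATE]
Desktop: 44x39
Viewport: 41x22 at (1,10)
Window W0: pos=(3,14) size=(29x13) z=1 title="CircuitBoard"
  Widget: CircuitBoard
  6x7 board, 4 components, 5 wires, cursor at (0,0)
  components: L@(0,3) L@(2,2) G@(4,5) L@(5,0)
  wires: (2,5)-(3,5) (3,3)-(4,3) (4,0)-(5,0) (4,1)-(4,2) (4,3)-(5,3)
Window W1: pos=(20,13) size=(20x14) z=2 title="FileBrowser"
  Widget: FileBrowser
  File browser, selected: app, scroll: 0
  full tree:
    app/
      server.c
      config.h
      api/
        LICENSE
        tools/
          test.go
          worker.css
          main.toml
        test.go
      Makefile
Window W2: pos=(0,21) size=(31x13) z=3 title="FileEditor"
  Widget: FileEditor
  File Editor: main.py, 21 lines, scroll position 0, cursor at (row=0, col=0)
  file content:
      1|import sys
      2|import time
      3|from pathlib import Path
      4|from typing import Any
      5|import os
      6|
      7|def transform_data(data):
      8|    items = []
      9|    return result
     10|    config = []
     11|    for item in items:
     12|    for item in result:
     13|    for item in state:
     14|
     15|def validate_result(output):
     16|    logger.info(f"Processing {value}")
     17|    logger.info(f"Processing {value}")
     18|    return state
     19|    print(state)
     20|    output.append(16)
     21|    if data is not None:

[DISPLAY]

                                         
                                         
                                         
                   ┏━━━━━━━━━━━━━━━━━━┓  
  ┏━━━━━━━━━━━━━━━━┃ FileBrowser      ┃  
  ┃ CircuitBoard   ┠──────────────────┨  
  ┠────────────────┃> [-] app/        ┃  
  ┃   0 1 2 3 4 5  ┃    server.c      ┃  
  ┃0  [.]          ┃    config.h      ┃  
  ┃                ┃    [+] api/      ┃  
  ┃1               ┃    Makefile      ┃  
━━━━━━━━━━━━━━━━━━━━━━━━━━━━━┓        ┃  
 FileEditor                  ┃        ┃  
─────────────────────────────┨        ┃  
█mport sys                  ▲┃        ┃  
import time                 █┃        ┃  
from pathlib import Path    ░┃━━━━━━━━┛  
from typing import Any      ░┃           
import os                   ░┃           
                            ░┃           
def transform_data(data):   ░┃           
    items = []              ░┃           


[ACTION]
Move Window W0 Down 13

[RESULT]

                                         
                                         
                                         
                   ┏━━━━━━━━━━━━━━━━━━┓  
                   ┃ FileBrowser      ┃  
                   ┠──────────────────┨  
                   ┃> [-] app/        ┃  
                   ┃    server.c      ┃  
                   ┃    config.h      ┃  
                   ┃    [+] api/      ┃  
                   ┃    Makefile      ┃  
━━━━━━━━━━━━━━━━━━━━━━━━━━━━━┓        ┃  
 FileEditor                  ┃        ┃  
─────────────────────────────┨        ┃  
█mport sys                  ▲┃        ┃  
import time                 █┃        ┃  
from pathlib import Path    ░┃━━━━━━━━┛  
from typing import Any      ░┃┃          
import os                   ░┃┨          
                            ░┃┃          
def transform_data(data):   ░┃┃          
    items = []              ░┃┃          


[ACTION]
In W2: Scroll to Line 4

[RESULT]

                                         
                                         
                                         
                   ┏━━━━━━━━━━━━━━━━━━┓  
                   ┃ FileBrowser      ┃  
                   ┠──────────────────┨  
                   ┃> [-] app/        ┃  
                   ┃    server.c      ┃  
                   ┃    config.h      ┃  
                   ┃    [+] api/      ┃  
                   ┃    Makefile      ┃  
━━━━━━━━━━━━━━━━━━━━━━━━━━━━━┓        ┃  
 FileEditor                  ┃        ┃  
─────────────────────────────┨        ┃  
from typing import Any      ▲┃        ┃  
import os                   ░┃        ┃  
                            █┃━━━━━━━━┛  
def transform_data(data):   ░┃┃          
    items = []              ░┃┨          
    return result           ░┃┃          
    config = []             ░┃┃          
    for item in items:      ░┃┃          


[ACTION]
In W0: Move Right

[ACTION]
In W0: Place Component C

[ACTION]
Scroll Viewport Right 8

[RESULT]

                                         
                                         
                                         
                 ┏━━━━━━━━━━━━━━━━━━┓    
                 ┃ FileBrowser      ┃    
                 ┠──────────────────┨    
                 ┃> [-] app/        ┃    
                 ┃    server.c      ┃    
                 ┃    config.h      ┃    
                 ┃    [+] api/      ┃    
                 ┃    Makefile      ┃    
━━━━━━━━━━━━━━━━━━━━━━━━━━━┓        ┃    
ileEditor                  ┃        ┃    
───────────────────────────┨        ┃    
om typing import Any      ▲┃        ┃    
port os                   ░┃        ┃    
                          █┃━━━━━━━━┛    
f transform_data(data):   ░┃┃            
  items = []              ░┃┨            
  return result           ░┃┃            
  config = []             ░┃┃            
  for item in items:      ░┃┃            


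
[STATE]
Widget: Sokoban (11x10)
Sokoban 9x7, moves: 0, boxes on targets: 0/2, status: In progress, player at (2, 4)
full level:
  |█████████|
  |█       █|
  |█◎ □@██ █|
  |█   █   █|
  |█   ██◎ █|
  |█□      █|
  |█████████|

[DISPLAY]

█████████  
█       █  
█◎ □@██ █  
█   █   █  
█   ██◎ █  
█□      █  
█████████  
Moves: 0  0
           
           


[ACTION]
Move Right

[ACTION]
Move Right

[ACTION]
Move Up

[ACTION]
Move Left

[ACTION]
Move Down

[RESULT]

█████████  
█       █  
█◎ @ ██ █  
█  □█   █  
█   ██◎ █  
█□      █  
█████████  
Moves: 3  0
           
           


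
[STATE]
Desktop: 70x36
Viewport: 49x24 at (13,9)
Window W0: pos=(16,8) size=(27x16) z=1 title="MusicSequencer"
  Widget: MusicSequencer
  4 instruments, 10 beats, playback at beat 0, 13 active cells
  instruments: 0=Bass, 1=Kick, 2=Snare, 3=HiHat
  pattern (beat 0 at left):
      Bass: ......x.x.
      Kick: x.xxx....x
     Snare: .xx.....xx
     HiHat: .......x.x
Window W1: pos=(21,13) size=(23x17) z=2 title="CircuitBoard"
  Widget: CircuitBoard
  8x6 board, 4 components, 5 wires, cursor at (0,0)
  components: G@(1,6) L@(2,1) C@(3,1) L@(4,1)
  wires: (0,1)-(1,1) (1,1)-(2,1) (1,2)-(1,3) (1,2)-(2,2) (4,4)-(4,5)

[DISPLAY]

   ┃ MusicSequencer          ┃                   
   ┠─────────────────────────┨                   
   ┃      ▼123456789         ┃                   
   ┃  Bass······█·█·         ┃                   
   ┃  Ki┏━━━━━━━━━━━━━━━━━━━━━┓                  
   ┃ Sna┃ CircuitBoard        ┃                  
   ┃ HiH┠─────────────────────┨                  
   ┃    ┃   0 1 2 3 4 5 6 7   ┃                  
   ┃    ┃0  [.]  ·            ┃                  
   ┃    ┃        │            ┃                  
   ┃    ┃1       ·   · ─ ·    ┃                  
   ┃    ┃        │   │        ┃                  
   ┃    ┃2       L   ·        ┃                  
   ┃    ┃                     ┃                  
   ┗━━━━┃3       C            ┃                  
        ┃                     ┃                  
        ┃4       L           ·┃                  
        ┃                     ┃                  
        ┃5                    ┃                  
        ┃Cursor: (0,0)        ┃                  
        ┗━━━━━━━━━━━━━━━━━━━━━┛                  
                                                 
                                                 
                                                 


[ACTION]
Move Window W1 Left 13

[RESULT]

   ┃ MusicSequencer          ┃                   
   ┠─────────────────────────┨                   
   ┃      ▼123456789         ┃                   
   ┃  Bass······█·█·         ┃                   
━━━━━━━━━━━━━━━━━┓·█         ┃                   
cuitBoard        ┃██         ┃                   
─────────────────┨·█         ┃                   
 1 2 3 4 5 6 7   ┃           ┃                   
.]  ·            ┃           ┃                   
    │            ┃           ┃                   
    ·   · ─ ·    ┃           ┃                   
    │   │        ┃           ┃                   
    L   ·        ┃           ┃                   
                 ┃           ┃                   
    C            ┃━━━━━━━━━━━┛                   
                 ┃                               
    L           ·┃                               
                 ┃                               
                 ┃                               
or: (0,0)        ┃                               
━━━━━━━━━━━━━━━━━┛                               
                                                 
                                                 
                                                 


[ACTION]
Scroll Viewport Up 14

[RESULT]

                                                 
                                                 
                                                 
                                                 
                                                 
                                                 
                                                 
                                                 
   ┏━━━━━━━━━━━━━━━━━━━━━━━━━┓                   
   ┃ MusicSequencer          ┃                   
   ┠─────────────────────────┨                   
   ┃      ▼123456789         ┃                   
   ┃  Bass······█·█·         ┃                   
━━━━━━━━━━━━━━━━━┓·█         ┃                   
cuitBoard        ┃██         ┃                   
─────────────────┨·█         ┃                   
 1 2 3 4 5 6 7   ┃           ┃                   
.]  ·            ┃           ┃                   
    │            ┃           ┃                   
    ·   · ─ ·    ┃           ┃                   
    │   │        ┃           ┃                   
    L   ·        ┃           ┃                   
                 ┃           ┃                   
    C            ┃━━━━━━━━━━━┛                   
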